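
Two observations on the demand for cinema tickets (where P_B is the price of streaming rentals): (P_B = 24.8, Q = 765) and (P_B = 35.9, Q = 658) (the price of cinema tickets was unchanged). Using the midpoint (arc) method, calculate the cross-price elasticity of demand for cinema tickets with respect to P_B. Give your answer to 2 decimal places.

ΔQ_A = 658 − 765 = -107; ΔP_B = 35.9 − 24.8 = 11.1.
Midpoints: Q̄_A = 711.5, P̄_B = 30.35.
ε = (ΔQ_A/Q̄_A)/(ΔP_B/P̄_B) = (-107/711.5)/(11.1/30.35) ≈ -0.41.
ε < 0: cinema tickets and streaming rentals are complements.

-0.41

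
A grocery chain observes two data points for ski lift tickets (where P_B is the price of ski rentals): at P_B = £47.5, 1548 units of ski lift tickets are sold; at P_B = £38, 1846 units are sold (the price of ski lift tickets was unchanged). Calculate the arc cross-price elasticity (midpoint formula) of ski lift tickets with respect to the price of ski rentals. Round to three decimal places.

ΔQ_A = 1846 − 1548 = 298; ΔP_B = 38 − 47.5 = -9.5.
Midpoints: Q̄_A = 1697.0, P̄_B = 42.75.
ε = (ΔQ_A/Q̄_A)/(ΔP_B/P̄_B) = (298/1697.0)/(-9.5/42.75) ≈ -0.790.

-0.790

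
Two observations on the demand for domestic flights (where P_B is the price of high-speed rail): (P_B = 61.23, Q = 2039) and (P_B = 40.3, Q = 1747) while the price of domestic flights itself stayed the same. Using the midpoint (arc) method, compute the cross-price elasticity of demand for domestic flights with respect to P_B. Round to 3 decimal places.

ΔQ_A = 1747 − 2039 = -292; ΔP_B = 40.3 − 61.23 = -20.93.
Midpoints: Q̄_A = 1893.0, P̄_B = 50.77.
ε = (ΔQ_A/Q̄_A)/(ΔP_B/P̄_B) = (-292/1893.0)/(-20.93/50.77) ≈ 0.374.
ε > 0: domestic flights and high-speed rail are substitutes.

0.374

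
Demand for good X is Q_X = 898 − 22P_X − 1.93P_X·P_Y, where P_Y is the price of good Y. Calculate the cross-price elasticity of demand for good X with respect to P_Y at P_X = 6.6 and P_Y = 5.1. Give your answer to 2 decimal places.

At P_X = 6.6 and P_Y = 5.1: Q_X = 687.836.
∂Q_X/∂P_Y = -1.93P_X = -1.93(6.6) = -12.7380.
ε = (∂Q_X/∂P_Y)(P_Y/Q_X) = -12.7380 × (5.1/687.836) ≈ -0.09.
ε < 0: complements.

-0.09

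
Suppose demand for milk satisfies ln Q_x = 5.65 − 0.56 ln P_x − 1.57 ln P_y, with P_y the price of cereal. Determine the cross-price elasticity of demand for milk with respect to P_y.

-1.57

In a log-linear (constant-elasticity) demand function, the coefficient on ln P_y is the cross-price elasticity.
ε = -1.57. Negative, so milk and cereal are complements.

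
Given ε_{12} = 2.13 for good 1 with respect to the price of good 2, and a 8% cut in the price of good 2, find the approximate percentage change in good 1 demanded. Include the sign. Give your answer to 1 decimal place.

%ΔQ ≈ ε × %ΔP of good 2 = 2.13 × (-8%) = -17.0%.
Demand for good 1 falls by about 17.0%.

-17.0%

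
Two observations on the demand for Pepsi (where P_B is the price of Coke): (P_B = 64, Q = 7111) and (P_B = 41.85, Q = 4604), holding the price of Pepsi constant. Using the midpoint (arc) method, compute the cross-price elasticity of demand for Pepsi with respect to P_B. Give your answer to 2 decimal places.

ΔQ_A = 4604 − 7111 = -2507; ΔP_B = 41.85 − 64 = -22.15.
Midpoints: Q̄_A = 5857.5, P̄_B = 52.92.
ε = (ΔQ_A/Q̄_A)/(ΔP_B/P̄_B) = (-2507/5857.5)/(-22.15/52.92) ≈ 1.02.
ε > 0: Pepsi and Coke are substitutes.

1.02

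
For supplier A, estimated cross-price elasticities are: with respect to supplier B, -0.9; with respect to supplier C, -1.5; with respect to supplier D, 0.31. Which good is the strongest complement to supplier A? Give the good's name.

Complements have ε < 0. The most negative value is -1.5 (supplier C).

supplier C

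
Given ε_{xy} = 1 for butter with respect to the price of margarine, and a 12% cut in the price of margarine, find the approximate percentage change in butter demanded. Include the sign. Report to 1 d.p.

-12.0%

%ΔQ ≈ ε × %ΔP of margarine = 1 × (-12%) = -12.0%.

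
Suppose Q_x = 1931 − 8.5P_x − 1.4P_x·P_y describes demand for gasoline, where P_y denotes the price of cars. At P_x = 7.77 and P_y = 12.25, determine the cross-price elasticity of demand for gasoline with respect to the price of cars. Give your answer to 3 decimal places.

At P_x = 7.77 and P_y = 12.25: Q_x = 1731.699.
∂Q_x/∂P_y = -1.4P_x = -1.4(7.77) = -10.8780.
ε = (∂Q_x/∂P_y)(P_y/Q_x) = -10.8780 × (12.25/1731.699) ≈ -0.077.

-0.077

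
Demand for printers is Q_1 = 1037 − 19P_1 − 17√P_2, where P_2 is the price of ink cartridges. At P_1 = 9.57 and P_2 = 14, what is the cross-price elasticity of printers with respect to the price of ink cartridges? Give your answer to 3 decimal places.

At P_1 = 9.57 and P_2 = 14: Q_1 = 791.562.
∂Q_1/∂P_2 = -17/(2√P_2) = -17/(2√14) = -2.2717.
ε = (∂Q_1/∂P_2)(P_2/Q_1) = -2.2717 × (14/791.562) ≈ -0.040.

-0.040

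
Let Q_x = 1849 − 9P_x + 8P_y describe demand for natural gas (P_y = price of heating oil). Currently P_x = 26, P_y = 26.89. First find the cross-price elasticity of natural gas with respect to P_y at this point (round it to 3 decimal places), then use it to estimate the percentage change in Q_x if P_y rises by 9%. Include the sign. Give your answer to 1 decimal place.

1.1%

At P_x = 26, P_y = 26.89: Q_x = 1830.12.
∂Q_x/∂P_y = 8.
ε = (∂Q_x/∂P_y)(P_y/Q_x) = 8.0000 × 26.89/1830.12 ≈ 0.118.
%ΔQ_x ≈ ε × %ΔP_y = 0.118 × (9%) = 1.1%.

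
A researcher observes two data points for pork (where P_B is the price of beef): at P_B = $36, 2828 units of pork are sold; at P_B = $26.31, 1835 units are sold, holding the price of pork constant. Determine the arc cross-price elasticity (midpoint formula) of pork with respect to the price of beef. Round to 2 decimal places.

ΔQ_A = 1835 − 2828 = -993; ΔP_B = 26.31 − 36 = -9.69.
Midpoints: Q̄_A = 2331.5, P̄_B = 31.16.
ε = (ΔQ_A/Q̄_A)/(ΔP_B/P̄_B) = (-993/2331.5)/(-9.69/31.16) ≈ 1.37.

1.37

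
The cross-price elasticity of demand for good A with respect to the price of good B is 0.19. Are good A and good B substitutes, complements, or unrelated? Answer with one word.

substitutes

ε = 0.19 > 0, so a higher price of good B raises demand for good A: substitutes.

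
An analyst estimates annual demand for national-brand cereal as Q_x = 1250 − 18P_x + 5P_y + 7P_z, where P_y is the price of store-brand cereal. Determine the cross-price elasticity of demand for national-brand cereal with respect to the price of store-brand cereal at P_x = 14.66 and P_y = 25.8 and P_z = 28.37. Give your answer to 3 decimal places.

At P_x = 14.66 and P_y = 25.8 and P_z = 28.37: Q_x = 1313.71.
∂Q_x/∂P_y = 5.
ε = (∂Q_x/∂P_y)(P_y/Q_x) = 5 × (25.8/1313.71) ≈ 0.098.

0.098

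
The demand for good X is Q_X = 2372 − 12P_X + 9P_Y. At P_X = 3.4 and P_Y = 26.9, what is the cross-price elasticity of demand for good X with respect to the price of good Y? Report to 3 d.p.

0.094

At P_X = 3.4 and P_Y = 26.9: Q_X = 2573.3.
∂Q_X/∂P_Y = 9.
ε = (∂Q_X/∂P_Y)(P_Y/Q_X) = 9 × (26.9/2573.3) ≈ 0.094.
Since ε > 0, good X and good Y are substitutes.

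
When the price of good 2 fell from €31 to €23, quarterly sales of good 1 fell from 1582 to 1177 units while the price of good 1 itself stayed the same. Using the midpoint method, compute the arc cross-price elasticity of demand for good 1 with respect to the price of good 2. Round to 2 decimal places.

0.99

ΔQ_1 = 1177 − 1582 = -405; ΔP_2 = 23 − 31 = -8.
Midpoints: Q̄_1 = 1379.5, P̄_2 = 27.00.
ε = (ΔQ_1/Q̄_1)/(ΔP_2/P̄_2) = (-405/1379.5)/(-8/27.00) ≈ 0.99.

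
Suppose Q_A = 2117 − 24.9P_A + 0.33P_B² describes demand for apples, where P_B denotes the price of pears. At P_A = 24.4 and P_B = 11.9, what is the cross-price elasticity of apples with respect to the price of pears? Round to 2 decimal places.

0.06

At P_A = 24.4 and P_B = 11.9: Q_A = 1556.171.
∂Q_A/∂P_B = 0.66P_B = 0.66(11.9) = 7.8540.
ε = (∂Q_A/∂P_B)(P_B/Q_A) = 7.8540 × (11.9/1556.171) ≈ 0.06.
ε > 0: substitutes.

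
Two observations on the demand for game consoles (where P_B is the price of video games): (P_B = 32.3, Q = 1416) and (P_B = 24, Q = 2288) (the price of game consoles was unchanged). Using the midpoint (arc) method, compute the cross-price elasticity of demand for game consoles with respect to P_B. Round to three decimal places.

ΔQ_A = 2288 − 1416 = 872; ΔP_B = 24 − 32.3 = -8.3.
Midpoints: Q̄_A = 1852.0, P̄_B = 28.15.
ε = (ΔQ_A/Q̄_A)/(ΔP_B/P̄_B) = (872/1852.0)/(-8.3/28.15) ≈ -1.597.
ε < 0: game consoles and video games are complements.

-1.597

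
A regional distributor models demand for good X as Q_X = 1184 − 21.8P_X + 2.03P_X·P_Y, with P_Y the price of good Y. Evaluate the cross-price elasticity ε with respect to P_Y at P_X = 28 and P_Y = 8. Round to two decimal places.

At P_X = 28 and P_Y = 8: Q_X = 1028.32.
∂Q_X/∂P_Y = 2.03P_X = 2.03(28) = 56.8400.
ε = (∂Q_X/∂P_Y)(P_Y/Q_X) = 56.8400 × (8/1028.32) ≈ 0.44.
ε > 0: substitutes.

0.44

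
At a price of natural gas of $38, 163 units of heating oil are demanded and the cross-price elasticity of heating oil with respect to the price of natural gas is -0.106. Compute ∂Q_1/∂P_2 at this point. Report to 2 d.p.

-0.45

ε = (∂Q_1/∂P_2)·(P_2/Q_1) ⇒ ∂Q_1/∂P_2 = ε·Q_1/P_2 = -0.106 × 163/38 ≈ -0.45.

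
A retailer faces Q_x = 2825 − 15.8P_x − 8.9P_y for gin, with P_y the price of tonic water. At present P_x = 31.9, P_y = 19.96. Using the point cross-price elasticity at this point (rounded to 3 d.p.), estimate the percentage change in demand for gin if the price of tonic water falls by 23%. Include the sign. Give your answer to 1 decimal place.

1.9%

At P_x = 31.9, P_y = 19.96: Q_x = 2143.336.
∂Q_x/∂P_y = -8.9.
ε = (∂Q_x/∂P_y)(P_y/Q_x) = -8.9000 × 19.96/2143.336 ≈ -0.083.
%ΔQ_x ≈ ε × %ΔP_y = -0.083 × (-23%) = 1.9%.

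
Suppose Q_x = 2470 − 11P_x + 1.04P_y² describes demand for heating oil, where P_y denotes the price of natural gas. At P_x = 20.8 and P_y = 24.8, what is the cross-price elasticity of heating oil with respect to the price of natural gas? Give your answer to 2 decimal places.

At P_x = 20.8 and P_y = 24.8: Q_x = 2880.842.
∂Q_x/∂P_y = 2.08P_y = 2.08(24.8) = 51.5840.
ε = (∂Q_x/∂P_y)(P_y/Q_x) = 51.5840 × (24.8/2880.842) ≈ 0.44.

0.44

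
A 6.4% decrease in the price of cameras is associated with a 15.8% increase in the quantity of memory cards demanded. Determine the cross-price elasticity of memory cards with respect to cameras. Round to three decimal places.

ε = (%ΔQ of memory cards) / (%ΔP of cameras) = (15.8%) / (-6.4%) ≈ -2.469.
Negative cross-price elasticity: complements.

-2.469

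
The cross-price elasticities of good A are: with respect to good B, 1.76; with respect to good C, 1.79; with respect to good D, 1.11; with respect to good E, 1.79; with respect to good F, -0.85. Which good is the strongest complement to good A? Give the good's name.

Complements have ε < 0. The most negative value is -0.85 (good F).

good F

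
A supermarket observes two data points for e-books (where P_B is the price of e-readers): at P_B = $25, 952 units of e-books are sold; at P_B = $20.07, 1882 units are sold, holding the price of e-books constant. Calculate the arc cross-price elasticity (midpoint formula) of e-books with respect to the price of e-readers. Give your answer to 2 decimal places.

-3.00

ΔQ_A = 1882 − 952 = 930; ΔP_B = 20.07 − 25 = -4.93.
Midpoints: Q̄_A = 1417.0, P̄_B = 22.54.
ε = (ΔQ_A/Q̄_A)/(ΔP_B/P̄_B) = (930/1417.0)/(-4.93/22.54) ≈ -3.00.
ε < 0: e-books and e-readers are complements.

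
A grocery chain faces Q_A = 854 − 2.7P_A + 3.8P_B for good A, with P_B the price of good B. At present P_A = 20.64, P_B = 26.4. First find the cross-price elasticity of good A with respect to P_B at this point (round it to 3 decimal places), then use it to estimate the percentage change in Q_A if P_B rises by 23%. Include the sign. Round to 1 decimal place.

2.6%

At P_A = 20.64, P_B = 26.4: Q_A = 898.592.
∂Q_A/∂P_B = 3.8.
ε = (∂Q_A/∂P_B)(P_B/Q_A) = 3.8000 × 26.4/898.592 ≈ 0.112.
%ΔQ_A ≈ ε × %ΔP_B = 0.112 × (23%) = 2.6%.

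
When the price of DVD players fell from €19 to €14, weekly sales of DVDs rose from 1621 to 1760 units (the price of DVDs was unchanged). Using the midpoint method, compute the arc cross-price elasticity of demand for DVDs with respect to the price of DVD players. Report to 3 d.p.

ΔQ_A = 1760 − 1621 = 139; ΔP_B = 14 − 19 = -5.
Midpoints: Q̄_A = 1690.5, P̄_B = 16.50.
ε = (ΔQ_A/Q̄_A)/(ΔP_B/P̄_B) = (139/1690.5)/(-5/16.50) ≈ -0.271.

-0.271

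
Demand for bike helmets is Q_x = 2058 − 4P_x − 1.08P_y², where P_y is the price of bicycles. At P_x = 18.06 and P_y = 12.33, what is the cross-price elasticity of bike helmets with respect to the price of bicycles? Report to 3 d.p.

-0.180

At P_x = 18.06 and P_y = 12.33: Q_x = 1821.569.
∂Q_x/∂P_y = -2.16P_y = -2.16(12.33) = -26.6328.
ε = (∂Q_x/∂P_y)(P_y/Q_x) = -26.6328 × (12.33/1821.569) ≈ -0.180.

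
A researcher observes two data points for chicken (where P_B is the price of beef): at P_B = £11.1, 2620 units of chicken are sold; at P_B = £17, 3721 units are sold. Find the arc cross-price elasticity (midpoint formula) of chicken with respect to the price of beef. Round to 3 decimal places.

0.827

ΔQ_A = 3721 − 2620 = 1101; ΔP_B = 17 − 11.1 = 5.9.
Midpoints: Q̄_A = 3170.5, P̄_B = 14.05.
ε = (ΔQ_A/Q̄_A)/(ΔP_B/P̄_B) = (1101/3170.5)/(5.9/14.05) ≈ 0.827.
ε > 0: chicken and beef are substitutes.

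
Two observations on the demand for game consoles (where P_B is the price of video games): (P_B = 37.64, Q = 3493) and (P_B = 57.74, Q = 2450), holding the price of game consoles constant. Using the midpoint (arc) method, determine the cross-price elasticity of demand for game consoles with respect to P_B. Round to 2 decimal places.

-0.83

ΔQ_A = 2450 − 3493 = -1043; ΔP_B = 57.74 − 37.64 = 20.1.
Midpoints: Q̄_A = 2971.5, P̄_B = 47.69.
ε = (ΔQ_A/Q̄_A)/(ΔP_B/P̄_B) = (-1043/2971.5)/(20.1/47.69) ≈ -0.83.
ε < 0: game consoles and video games are complements.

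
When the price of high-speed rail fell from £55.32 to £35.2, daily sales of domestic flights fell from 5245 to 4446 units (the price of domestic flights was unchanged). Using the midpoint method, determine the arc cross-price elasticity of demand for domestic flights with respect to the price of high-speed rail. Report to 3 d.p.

ΔQ_A = 4446 − 5245 = -799; ΔP_B = 35.2 − 55.32 = -20.12.
Midpoints: Q̄_A = 4845.5, P̄_B = 45.26.
ε = (ΔQ_A/Q̄_A)/(ΔP_B/P̄_B) = (-799/4845.5)/(-20.12/45.26) ≈ 0.371.

0.371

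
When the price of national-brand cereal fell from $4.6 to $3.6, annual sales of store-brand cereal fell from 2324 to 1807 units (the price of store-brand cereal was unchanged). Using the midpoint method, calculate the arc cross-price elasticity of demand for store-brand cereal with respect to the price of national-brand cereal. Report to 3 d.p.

1.026

ΔQ_A = 1807 − 2324 = -517; ΔP_B = 3.6 − 4.6 = -1.
Midpoints: Q̄_A = 2065.5, P̄_B = 4.10.
ε = (ΔQ_A/Q̄_A)/(ΔP_B/P̄_B) = (-517/2065.5)/(-1/4.10) ≈ 1.026.
ε > 0: store-brand cereal and national-brand cereal are substitutes.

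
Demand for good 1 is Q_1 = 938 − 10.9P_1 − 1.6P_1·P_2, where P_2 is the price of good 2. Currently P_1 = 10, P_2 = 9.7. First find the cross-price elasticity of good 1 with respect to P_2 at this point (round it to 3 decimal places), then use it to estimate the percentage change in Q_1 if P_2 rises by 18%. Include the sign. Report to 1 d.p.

-4.1%

At P_1 = 10, P_2 = 9.7: Q_1 = 673.8.
∂Q_1/∂P_2 = -1.6P_1 = -16.0000.
ε = (∂Q_1/∂P_2)(P_2/Q_1) = -16.0000 × 9.7/673.8 ≈ -0.230.
%ΔQ_1 ≈ ε × %ΔP_2 = -0.230 × (18%) = -4.1%.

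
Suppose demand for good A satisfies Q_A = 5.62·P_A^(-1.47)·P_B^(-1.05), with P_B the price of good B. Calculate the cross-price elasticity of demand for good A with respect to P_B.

-1.05

In a log-linear (constant-elasticity) demand function, the coefficient on the exponent of P_B is the cross-price elasticity.
ε = -1.05. Negative, so good A and good B are complements.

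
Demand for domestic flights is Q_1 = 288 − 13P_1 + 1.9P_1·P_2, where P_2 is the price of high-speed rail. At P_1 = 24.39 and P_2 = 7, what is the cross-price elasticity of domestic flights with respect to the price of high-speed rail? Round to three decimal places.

1.098

At P_1 = 24.39 and P_2 = 7: Q_1 = 295.317.
∂Q_1/∂P_2 = 1.9P_1 = 1.9(24.39) = 46.3410.
ε = (∂Q_1/∂P_2)(P_2/Q_1) = 46.3410 × (7/295.317) ≈ 1.098.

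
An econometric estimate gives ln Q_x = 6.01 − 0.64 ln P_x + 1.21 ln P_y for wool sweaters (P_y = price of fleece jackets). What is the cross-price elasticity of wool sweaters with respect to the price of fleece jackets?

In a log-linear (constant-elasticity) demand function, the coefficient on ln P_y is the cross-price elasticity.
ε = 1.21. Positive, so wool sweaters and fleece jackets are substitutes.

1.21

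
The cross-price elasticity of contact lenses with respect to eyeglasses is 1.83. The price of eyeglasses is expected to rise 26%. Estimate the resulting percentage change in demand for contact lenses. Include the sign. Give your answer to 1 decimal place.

47.6%

%ΔQ ≈ ε × %ΔP of eyeglasses = 1.83 × (26%) = 47.6%.
Demand for contact lenses rises by about 47.6%.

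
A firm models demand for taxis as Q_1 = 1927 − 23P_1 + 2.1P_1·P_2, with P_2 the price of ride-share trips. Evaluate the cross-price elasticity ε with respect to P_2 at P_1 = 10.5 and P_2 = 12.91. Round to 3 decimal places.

0.144

At P_1 = 10.5 and P_2 = 12.91: Q_1 = 1970.166.
∂Q_1/∂P_2 = 2.1P_1 = 2.1(10.5) = 22.0500.
ε = (∂Q_1/∂P_2)(P_2/Q_1) = 22.0500 × (12.91/1970.166) ≈ 0.144.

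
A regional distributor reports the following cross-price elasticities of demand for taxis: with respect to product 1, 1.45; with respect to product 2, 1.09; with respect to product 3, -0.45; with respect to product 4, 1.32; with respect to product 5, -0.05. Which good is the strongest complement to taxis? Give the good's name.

product 3

Complements have ε < 0. The most negative value is -0.45 (product 3).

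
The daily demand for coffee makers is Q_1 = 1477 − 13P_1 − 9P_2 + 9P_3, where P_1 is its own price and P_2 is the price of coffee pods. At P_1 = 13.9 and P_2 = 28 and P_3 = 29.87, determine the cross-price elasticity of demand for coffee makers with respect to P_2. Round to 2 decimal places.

At P_1 = 13.9 and P_2 = 28 and P_3 = 29.87: Q_1 = 1313.13.
∂Q_1/∂P_2 = -9.
ε = (∂Q_1/∂P_2)(P_2/Q_1) = -9 × (28/1313.13) ≈ -0.19.

-0.19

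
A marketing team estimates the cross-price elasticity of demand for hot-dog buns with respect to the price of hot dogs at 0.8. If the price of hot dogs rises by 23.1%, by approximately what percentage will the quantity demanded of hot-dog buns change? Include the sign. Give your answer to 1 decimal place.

18.5%

%ΔQ ≈ ε × %ΔP of hot dogs = 0.8 × (23.1%) = 18.5%.
Demand for hot-dog buns rises by about 18.5%.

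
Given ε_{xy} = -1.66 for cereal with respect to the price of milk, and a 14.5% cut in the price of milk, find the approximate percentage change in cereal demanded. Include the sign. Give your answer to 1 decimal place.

24.1%

%ΔQ ≈ ε × %ΔP of milk = -1.66 × (-14.5%) = 24.1%.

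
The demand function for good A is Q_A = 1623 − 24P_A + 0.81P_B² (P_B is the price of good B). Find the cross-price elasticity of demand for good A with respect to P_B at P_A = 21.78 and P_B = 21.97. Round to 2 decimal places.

At P_A = 21.78 and P_B = 21.97: Q_A = 1491.252.
∂Q_A/∂P_B = 1.62P_B = 1.62(21.97) = 35.5914.
ε = (∂Q_A/∂P_B)(P_B/Q_A) = 35.5914 × (21.97/1491.252) ≈ 0.52.

0.52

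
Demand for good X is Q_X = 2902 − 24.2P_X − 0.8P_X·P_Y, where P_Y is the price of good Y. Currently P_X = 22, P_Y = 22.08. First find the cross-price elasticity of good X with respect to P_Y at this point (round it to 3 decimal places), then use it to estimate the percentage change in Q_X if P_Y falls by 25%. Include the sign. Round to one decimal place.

At P_X = 22, P_Y = 22.08: Q_X = 1980.992.
∂Q_X/∂P_Y = -0.8P_X = -17.6000.
ε = (∂Q_X/∂P_Y)(P_Y/Q_X) = -17.6000 × 22.08/1980.992 ≈ -0.196.
%ΔQ_X ≈ ε × %ΔP_Y = -0.196 × (-25%) = 4.9%.

4.9%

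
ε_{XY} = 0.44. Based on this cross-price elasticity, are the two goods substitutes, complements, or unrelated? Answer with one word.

ε = 0.44 > 0, so a higher price of good Y raises demand for good X: substitutes.

substitutes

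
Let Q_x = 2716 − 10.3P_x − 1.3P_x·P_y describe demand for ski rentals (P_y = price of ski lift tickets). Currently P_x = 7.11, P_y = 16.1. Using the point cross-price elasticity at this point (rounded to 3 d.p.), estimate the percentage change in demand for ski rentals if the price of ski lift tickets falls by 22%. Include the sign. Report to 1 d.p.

1.3%

At P_x = 7.11, P_y = 16.1: Q_x = 2493.955.
∂Q_x/∂P_y = -1.3P_x = -9.2430.
ε = (∂Q_x/∂P_y)(P_y/Q_x) = -9.2430 × 16.1/2493.955 ≈ -0.060.
%ΔQ_x ≈ ε × %ΔP_y = -0.060 × (-22%) = 1.3%.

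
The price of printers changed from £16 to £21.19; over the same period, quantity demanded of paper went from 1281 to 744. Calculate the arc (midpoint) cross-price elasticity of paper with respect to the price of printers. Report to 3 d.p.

ΔQ_A = 744 − 1281 = -537; ΔP_B = 21.19 − 16 = 5.19.
Midpoints: Q̄_A = 1012.5, P̄_B = 18.59.
ε = (ΔQ_A/Q̄_A)/(ΔP_B/P̄_B) = (-537/1012.5)/(5.19/18.59) ≈ -1.900.
ε < 0: paper and printers are complements.

-1.900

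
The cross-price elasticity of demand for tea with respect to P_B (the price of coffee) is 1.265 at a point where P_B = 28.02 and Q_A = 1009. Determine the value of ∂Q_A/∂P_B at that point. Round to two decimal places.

45.55

ε = (∂Q_A/∂P_B)·(P_B/Q_A) ⇒ ∂Q_A/∂P_B = ε·Q_A/P_B = 1.265 × 1009/28.02 ≈ 45.55.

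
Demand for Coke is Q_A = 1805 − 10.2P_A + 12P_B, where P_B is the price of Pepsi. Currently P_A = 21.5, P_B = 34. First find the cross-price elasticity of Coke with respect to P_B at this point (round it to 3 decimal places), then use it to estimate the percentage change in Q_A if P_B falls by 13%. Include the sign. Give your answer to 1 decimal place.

At P_A = 21.5, P_B = 34: Q_A = 1993.7.
∂Q_A/∂P_B = 12.
ε = (∂Q_A/∂P_B)(P_B/Q_A) = 12.0000 × 34/1993.7 ≈ 0.205.
%ΔQ_A ≈ ε × %ΔP_B = 0.205 × (-13%) = -2.7%.

-2.7%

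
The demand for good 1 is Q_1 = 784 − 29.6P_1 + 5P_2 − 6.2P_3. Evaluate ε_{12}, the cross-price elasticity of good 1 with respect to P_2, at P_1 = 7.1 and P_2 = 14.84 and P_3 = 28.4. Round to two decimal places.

0.16

At P_1 = 7.1 and P_2 = 14.84 and P_3 = 28.4: Q_1 = 471.96.
∂Q_1/∂P_2 = 5.
ε = (∂Q_1/∂P_2)(P_2/Q_1) = 5 × (14.84/471.96) ≈ 0.16.
Since ε > 0, good 1 and good 2 are substitutes.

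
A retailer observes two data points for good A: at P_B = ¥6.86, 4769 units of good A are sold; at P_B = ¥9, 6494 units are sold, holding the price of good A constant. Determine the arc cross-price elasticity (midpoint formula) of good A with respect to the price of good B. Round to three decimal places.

ΔQ_A = 6494 − 4769 = 1725; ΔP_B = 9 − 6.86 = 2.14.
Midpoints: Q̄_A = 5631.5, P̄_B = 7.93.
ε = (ΔQ_A/Q̄_A)/(ΔP_B/P̄_B) = (1725/5631.5)/(2.14/7.93) ≈ 1.135.
ε > 0: good A and good B are substitutes.

1.135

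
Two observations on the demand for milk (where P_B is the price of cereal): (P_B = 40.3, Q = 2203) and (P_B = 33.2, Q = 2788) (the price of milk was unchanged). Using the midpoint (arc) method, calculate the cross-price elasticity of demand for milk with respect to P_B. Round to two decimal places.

ΔQ_A = 2788 − 2203 = 585; ΔP_B = 33.2 − 40.3 = -7.1.
Midpoints: Q̄_A = 2495.5, P̄_B = 36.75.
ε = (ΔQ_A/Q̄_A)/(ΔP_B/P̄_B) = (585/2495.5)/(-7.1/36.75) ≈ -1.21.

-1.21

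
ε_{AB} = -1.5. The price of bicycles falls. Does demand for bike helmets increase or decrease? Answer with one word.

ε < 0 and the price of bicycles falls, so the quantity of bike helmets moves in the opposite direction: it increases.

increase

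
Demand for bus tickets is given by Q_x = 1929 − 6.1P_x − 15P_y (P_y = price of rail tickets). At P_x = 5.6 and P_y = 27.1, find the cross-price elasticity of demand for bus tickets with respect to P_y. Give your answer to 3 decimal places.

-0.273

At P_x = 5.6 and P_y = 27.1: Q_x = 1488.34.
∂Q_x/∂P_y = -15.
ε = (∂Q_x/∂P_y)(P_y/Q_x) = -15 × (27.1/1488.34) ≈ -0.273.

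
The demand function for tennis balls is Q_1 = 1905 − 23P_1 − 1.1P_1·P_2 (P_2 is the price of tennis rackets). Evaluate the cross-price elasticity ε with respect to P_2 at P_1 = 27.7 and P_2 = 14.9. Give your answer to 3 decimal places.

-0.558

At P_1 = 27.7 and P_2 = 14.9: Q_1 = 813.897.
∂Q_1/∂P_2 = -1.1P_1 = -1.1(27.7) = -30.4700.
ε = (∂Q_1/∂P_2)(P_2/Q_1) = -30.4700 × (14.9/813.897) ≈ -0.558.
ε < 0: complements.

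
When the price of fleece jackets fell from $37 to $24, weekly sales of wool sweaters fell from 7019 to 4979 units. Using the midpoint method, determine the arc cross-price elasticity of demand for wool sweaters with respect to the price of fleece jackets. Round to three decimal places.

ΔQ_A = 4979 − 7019 = -2040; ΔP_B = 24 − 37 = -13.
Midpoints: Q̄_A = 5999.0, P̄_B = 30.50.
ε = (ΔQ_A/Q̄_A)/(ΔP_B/P̄_B) = (-2040/5999.0)/(-13/30.50) ≈ 0.798.
ε > 0: wool sweaters and fleece jackets are substitutes.

0.798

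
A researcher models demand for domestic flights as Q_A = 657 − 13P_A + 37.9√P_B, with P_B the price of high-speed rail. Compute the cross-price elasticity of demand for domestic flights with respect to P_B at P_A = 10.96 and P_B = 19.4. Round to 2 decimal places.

At P_A = 10.96 and P_B = 19.4: Q_A = 681.452.
∂Q_A/∂P_B = 37.9/(2√P_B) = 37.9/(2√19.4) = 4.3024.
ε = (∂Q_A/∂P_B)(P_B/Q_A) = 4.3024 × (19.4/681.452) ≈ 0.12.

0.12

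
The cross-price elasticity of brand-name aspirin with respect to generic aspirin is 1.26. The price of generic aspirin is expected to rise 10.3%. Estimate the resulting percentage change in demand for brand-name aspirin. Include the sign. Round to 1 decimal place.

%ΔQ ≈ ε × %ΔP of generic aspirin = 1.26 × (10.3%) = 13.0%.
Demand for brand-name aspirin rises by about 13.0%.

13.0%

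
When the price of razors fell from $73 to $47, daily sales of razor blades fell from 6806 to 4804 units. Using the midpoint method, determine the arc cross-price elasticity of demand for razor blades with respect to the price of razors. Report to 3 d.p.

ΔQ_A = 4804 − 6806 = -2002; ΔP_B = 47 − 73 = -26.
Midpoints: Q̄_A = 5805.0, P̄_B = 60.00.
ε = (ΔQ_A/Q̄_A)/(ΔP_B/P̄_B) = (-2002/5805.0)/(-26/60.00) ≈ 0.796.

0.796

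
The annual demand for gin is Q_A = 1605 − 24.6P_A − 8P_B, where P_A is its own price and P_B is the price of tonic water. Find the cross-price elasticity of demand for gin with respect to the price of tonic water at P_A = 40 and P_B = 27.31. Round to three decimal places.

At P_A = 40 and P_B = 27.31: Q_A = 402.52.
∂Q_A/∂P_B = -8.
ε = (∂Q_A/∂P_B)(P_B/Q_A) = -8 × (27.31/402.52) ≈ -0.543.

-0.543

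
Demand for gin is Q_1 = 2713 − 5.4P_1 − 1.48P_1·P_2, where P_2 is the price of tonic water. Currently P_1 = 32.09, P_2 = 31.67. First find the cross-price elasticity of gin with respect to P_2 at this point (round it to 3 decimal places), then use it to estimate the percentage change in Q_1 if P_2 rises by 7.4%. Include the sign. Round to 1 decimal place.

-10.7%

At P_1 = 32.09, P_2 = 31.67: Q_1 = 1035.604.
∂Q_1/∂P_2 = -1.48P_1 = -47.4932.
ε = (∂Q_1/∂P_2)(P_2/Q_1) = -47.4932 × 31.67/1035.604 ≈ -1.452.
%ΔQ_1 ≈ ε × %ΔP_2 = -1.452 × (7.4%) = -10.7%.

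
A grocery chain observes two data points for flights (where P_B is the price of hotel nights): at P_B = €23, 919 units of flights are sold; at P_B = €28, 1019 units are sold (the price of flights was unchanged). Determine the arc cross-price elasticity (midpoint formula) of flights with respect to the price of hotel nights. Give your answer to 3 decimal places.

0.526

ΔQ_A = 1019 − 919 = 100; ΔP_B = 28 − 23 = 5.
Midpoints: Q̄_A = 969.0, P̄_B = 25.50.
ε = (ΔQ_A/Q̄_A)/(ΔP_B/P̄_B) = (100/969.0)/(5/25.50) ≈ 0.526.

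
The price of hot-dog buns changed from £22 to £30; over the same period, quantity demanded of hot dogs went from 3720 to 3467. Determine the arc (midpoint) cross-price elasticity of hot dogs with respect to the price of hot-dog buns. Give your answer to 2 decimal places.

-0.23

ΔQ_A = 3467 − 3720 = -253; ΔP_B = 30 − 22 = 8.
Midpoints: Q̄_A = 3593.5, P̄_B = 26.00.
ε = (ΔQ_A/Q̄_A)/(ΔP_B/P̄_B) = (-253/3593.5)/(8/26.00) ≈ -0.23.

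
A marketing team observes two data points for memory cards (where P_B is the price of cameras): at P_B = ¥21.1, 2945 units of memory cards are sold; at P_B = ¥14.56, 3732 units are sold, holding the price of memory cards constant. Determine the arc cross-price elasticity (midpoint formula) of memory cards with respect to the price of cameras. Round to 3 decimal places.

-0.643

ΔQ_A = 3732 − 2945 = 787; ΔP_B = 14.56 − 21.1 = -6.54.
Midpoints: Q̄_A = 3338.5, P̄_B = 17.83.
ε = (ΔQ_A/Q̄_A)/(ΔP_B/P̄_B) = (787/3338.5)/(-6.54/17.83) ≈ -0.643.
ε < 0: memory cards and cameras are complements.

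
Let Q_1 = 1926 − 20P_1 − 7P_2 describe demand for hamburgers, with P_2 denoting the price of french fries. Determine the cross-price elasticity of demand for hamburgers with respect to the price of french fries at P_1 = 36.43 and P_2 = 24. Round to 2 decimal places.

At P_1 = 36.43 and P_2 = 24: Q_1 = 1029.4.
∂Q_1/∂P_2 = -7.
ε = (∂Q_1/∂P_2)(P_2/Q_1) = -7 × (24/1029.4) ≈ -0.16.

-0.16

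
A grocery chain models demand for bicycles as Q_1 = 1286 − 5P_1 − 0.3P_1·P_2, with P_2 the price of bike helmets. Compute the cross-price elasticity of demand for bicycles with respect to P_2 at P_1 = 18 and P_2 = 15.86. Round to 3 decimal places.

-0.077

At P_1 = 18 and P_2 = 15.86: Q_1 = 1110.356.
∂Q_1/∂P_2 = -0.3P_1 = -0.3(18) = -5.4000.
ε = (∂Q_1/∂P_2)(P_2/Q_1) = -5.4000 × (15.86/1110.356) ≈ -0.077.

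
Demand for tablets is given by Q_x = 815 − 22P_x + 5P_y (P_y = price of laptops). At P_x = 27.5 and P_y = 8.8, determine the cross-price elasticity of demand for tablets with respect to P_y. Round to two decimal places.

0.17

At P_x = 27.5 and P_y = 8.8: Q_x = 254.
∂Q_x/∂P_y = 5.
ε = (∂Q_x/∂P_y)(P_y/Q_x) = 5 × (8.8/254) ≈ 0.17.
Since ε > 0, tablets and laptops are substitutes.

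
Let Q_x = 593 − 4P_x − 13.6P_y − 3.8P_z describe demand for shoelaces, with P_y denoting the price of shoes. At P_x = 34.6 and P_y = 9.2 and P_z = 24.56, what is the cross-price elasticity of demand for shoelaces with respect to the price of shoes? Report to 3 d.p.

-0.530

At P_x = 34.6 and P_y = 9.2 and P_z = 24.56: Q_x = 236.152.
∂Q_x/∂P_y = -13.6.
ε = (∂Q_x/∂P_y)(P_y/Q_x) = -13.6 × (9.2/236.152) ≈ -0.530.
Since ε < 0, shoelaces and shoes are complements.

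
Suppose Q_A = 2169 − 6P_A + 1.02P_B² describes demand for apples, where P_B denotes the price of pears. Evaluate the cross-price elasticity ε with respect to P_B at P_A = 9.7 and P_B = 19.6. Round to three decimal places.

At P_A = 9.7 and P_B = 19.6: Q_A = 2502.643.
∂Q_A/∂P_B = 2.04P_B = 2.04(19.6) = 39.9840.
ε = (∂Q_A/∂P_B)(P_B/Q_A) = 39.9840 × (19.6/2502.643) ≈ 0.313.

0.313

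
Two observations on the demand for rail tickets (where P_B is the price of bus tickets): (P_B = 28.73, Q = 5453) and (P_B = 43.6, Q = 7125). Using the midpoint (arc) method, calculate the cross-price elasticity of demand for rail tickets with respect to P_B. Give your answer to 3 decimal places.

ΔQ_A = 7125 − 5453 = 1672; ΔP_B = 43.6 − 28.73 = 14.87.
Midpoints: Q̄_A = 6289.0, P̄_B = 36.16.
ε = (ΔQ_A/Q̄_A)/(ΔP_B/P̄_B) = (1672/6289.0)/(14.87/36.16) ≈ 0.647.

0.647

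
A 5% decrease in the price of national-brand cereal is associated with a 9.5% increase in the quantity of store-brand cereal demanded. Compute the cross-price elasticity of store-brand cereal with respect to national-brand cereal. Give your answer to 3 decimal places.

-1.900

ε = (%ΔQ of store-brand cereal) / (%ΔP of national-brand cereal) = (9.5%) / (-5%) ≈ -1.900.
Negative cross-price elasticity: complements.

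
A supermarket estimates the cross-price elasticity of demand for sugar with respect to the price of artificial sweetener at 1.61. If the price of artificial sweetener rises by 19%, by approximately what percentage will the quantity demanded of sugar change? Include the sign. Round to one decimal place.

30.6%

%ΔQ ≈ ε × %ΔP of artificial sweetener = 1.61 × (19%) = 30.6%.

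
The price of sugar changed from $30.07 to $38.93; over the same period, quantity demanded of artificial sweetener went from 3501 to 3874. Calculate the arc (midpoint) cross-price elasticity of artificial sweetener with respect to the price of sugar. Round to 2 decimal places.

ΔQ_A = 3874 − 3501 = 373; ΔP_B = 38.93 − 30.07 = 8.86.
Midpoints: Q̄_A = 3687.5, P̄_B = 34.50.
ε = (ΔQ_A/Q̄_A)/(ΔP_B/P̄_B) = (373/3687.5)/(8.86/34.50) ≈ 0.39.

0.39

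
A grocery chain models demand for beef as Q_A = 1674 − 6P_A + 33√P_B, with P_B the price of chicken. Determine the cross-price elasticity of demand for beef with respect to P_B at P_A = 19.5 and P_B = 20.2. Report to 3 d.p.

0.043

At P_A = 19.5 and P_B = 20.2: Q_A = 1705.317.
∂Q_A/∂P_B = 33/(2√P_B) = 33/(2√20.2) = 3.6712.
ε = (∂Q_A/∂P_B)(P_B/Q_A) = 3.6712 × (20.2/1705.317) ≈ 0.043.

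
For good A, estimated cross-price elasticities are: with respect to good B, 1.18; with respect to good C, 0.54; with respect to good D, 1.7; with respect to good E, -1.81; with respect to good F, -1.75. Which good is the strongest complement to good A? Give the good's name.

Complements have ε < 0. The most negative value is -1.81 (good E).

good E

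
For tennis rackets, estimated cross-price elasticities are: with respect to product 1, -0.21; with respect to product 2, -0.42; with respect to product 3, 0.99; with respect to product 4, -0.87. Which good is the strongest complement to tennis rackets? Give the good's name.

product 4

Complements have ε < 0. The most negative value is -0.87 (product 4).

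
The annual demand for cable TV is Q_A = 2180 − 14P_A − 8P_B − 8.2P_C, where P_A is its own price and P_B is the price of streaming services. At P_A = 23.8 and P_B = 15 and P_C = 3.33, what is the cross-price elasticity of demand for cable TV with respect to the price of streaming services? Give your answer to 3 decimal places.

-0.071

At P_A = 23.8 and P_B = 15 and P_C = 3.33: Q_A = 1699.494.
∂Q_A/∂P_B = -8.
ε = (∂Q_A/∂P_B)(P_B/Q_A) = -8 × (15/1699.494) ≈ -0.071.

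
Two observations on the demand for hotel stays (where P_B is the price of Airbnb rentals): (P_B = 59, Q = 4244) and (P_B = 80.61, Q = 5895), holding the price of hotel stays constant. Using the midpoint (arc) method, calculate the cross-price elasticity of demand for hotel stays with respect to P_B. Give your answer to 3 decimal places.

ΔQ_A = 5895 − 4244 = 1651; ΔP_B = 80.61 − 59 = 21.61.
Midpoints: Q̄_A = 5069.5, P̄_B = 69.81.
ε = (ΔQ_A/Q̄_A)/(ΔP_B/P̄_B) = (1651/5069.5)/(21.61/69.81) ≈ 1.052.
ε > 0: hotel stays and Airbnb rentals are substitutes.

1.052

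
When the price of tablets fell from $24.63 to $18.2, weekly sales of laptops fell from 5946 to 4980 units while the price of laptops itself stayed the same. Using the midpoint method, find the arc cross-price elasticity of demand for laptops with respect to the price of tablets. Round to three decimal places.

0.589

ΔQ_A = 4980 − 5946 = -966; ΔP_B = 18.2 − 24.63 = -6.43.
Midpoints: Q̄_A = 5463.0, P̄_B = 21.41.
ε = (ΔQ_A/Q̄_A)/(ΔP_B/P̄_B) = (-966/5463.0)/(-6.43/21.41) ≈ 0.589.
ε > 0: laptops and tablets are substitutes.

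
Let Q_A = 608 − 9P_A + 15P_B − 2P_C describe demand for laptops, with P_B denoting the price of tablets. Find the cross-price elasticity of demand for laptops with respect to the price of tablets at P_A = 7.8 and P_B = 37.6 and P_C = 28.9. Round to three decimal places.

0.540

At P_A = 7.8 and P_B = 37.6 and P_C = 28.9: Q_A = 1044.
∂Q_A/∂P_B = 15.
ε = (∂Q_A/∂P_B)(P_B/Q_A) = 15 × (37.6/1044) ≈ 0.540.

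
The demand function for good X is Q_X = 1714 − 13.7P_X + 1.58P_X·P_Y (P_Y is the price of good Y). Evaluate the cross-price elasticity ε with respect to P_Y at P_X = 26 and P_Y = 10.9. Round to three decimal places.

0.248

At P_X = 26 and P_Y = 10.9: Q_X = 1805.572.
∂Q_X/∂P_Y = 1.58P_X = 1.58(26) = 41.0800.
ε = (∂Q_X/∂P_Y)(P_Y/Q_X) = 41.0800 × (10.9/1805.572) ≈ 0.248.
ε > 0: substitutes.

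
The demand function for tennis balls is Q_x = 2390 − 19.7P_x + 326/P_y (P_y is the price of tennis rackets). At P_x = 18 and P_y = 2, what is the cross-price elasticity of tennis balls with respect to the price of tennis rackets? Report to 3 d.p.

-0.074

At P_x = 18 and P_y = 2: Q_x = 2198.4.
∂Q_x/∂P_y = −326/P_y² = -81.5000.
ε = (∂Q_x/∂P_y)(P_y/Q_x) = -81.5000 × (2/2198.4) ≈ -0.074.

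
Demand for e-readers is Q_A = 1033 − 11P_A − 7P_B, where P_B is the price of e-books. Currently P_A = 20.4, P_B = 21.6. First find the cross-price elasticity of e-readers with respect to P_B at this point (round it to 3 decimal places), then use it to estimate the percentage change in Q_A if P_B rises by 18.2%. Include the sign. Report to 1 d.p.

-4.2%

At P_A = 20.4, P_B = 21.6: Q_A = 657.4.
∂Q_A/∂P_B = -7.
ε = (∂Q_A/∂P_B)(P_B/Q_A) = -7.0000 × 21.6/657.4 ≈ -0.230.
%ΔQ_A ≈ ε × %ΔP_B = -0.230 × (18.2%) = -4.2%.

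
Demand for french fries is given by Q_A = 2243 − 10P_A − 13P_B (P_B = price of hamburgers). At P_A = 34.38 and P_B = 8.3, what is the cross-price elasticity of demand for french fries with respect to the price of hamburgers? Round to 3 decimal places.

At P_A = 34.38 and P_B = 8.3: Q_A = 1791.3.
∂Q_A/∂P_B = -13.
ε = (∂Q_A/∂P_B)(P_B/Q_A) = -13 × (8.3/1791.3) ≈ -0.060.
Since ε < 0, french fries and hamburgers are complements.

-0.060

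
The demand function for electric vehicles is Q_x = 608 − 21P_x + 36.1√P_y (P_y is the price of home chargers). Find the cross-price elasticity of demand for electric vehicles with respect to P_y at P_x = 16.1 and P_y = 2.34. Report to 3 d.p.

At P_x = 16.1 and P_y = 2.34: Q_x = 325.122.
∂Q_x/∂P_y = 36.1/(2√P_y) = 36.1/(2√2.34) = 11.7997.
ε = (∂Q_x/∂P_y)(P_y/Q_x) = 11.7997 × (2.34/325.122) ≈ 0.085.

0.085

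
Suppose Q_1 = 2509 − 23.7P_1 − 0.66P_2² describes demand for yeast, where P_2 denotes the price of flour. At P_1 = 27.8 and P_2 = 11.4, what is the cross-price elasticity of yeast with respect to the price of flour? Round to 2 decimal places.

At P_1 = 27.8 and P_2 = 11.4: Q_1 = 1764.366.
∂Q_1/∂P_2 = -1.32P_2 = -1.32(11.4) = -15.0480.
ε = (∂Q_1/∂P_2)(P_2/Q_1) = -15.0480 × (11.4/1764.366) ≈ -0.10.

-0.10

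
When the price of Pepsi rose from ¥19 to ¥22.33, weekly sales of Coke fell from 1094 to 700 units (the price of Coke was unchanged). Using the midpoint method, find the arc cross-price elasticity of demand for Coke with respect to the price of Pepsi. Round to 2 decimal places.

-2.73

ΔQ_A = 700 − 1094 = -394; ΔP_B = 22.33 − 19 = 3.33.
Midpoints: Q̄_A = 897.0, P̄_B = 20.66.
ε = (ΔQ_A/Q̄_A)/(ΔP_B/P̄_B) = (-394/897.0)/(3.33/20.66) ≈ -2.73.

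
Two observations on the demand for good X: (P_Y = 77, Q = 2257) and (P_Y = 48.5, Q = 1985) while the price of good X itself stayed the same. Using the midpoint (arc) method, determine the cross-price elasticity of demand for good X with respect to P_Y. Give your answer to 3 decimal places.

0.282

ΔQ_X = 1985 − 2257 = -272; ΔP_Y = 48.5 − 77 = -28.5.
Midpoints: Q̄_X = 2121.0, P̄_Y = 62.75.
ε = (ΔQ_X/Q̄_X)/(ΔP_Y/P̄_Y) = (-272/2121.0)/(-28.5/62.75) ≈ 0.282.
ε > 0: good X and good Y are substitutes.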